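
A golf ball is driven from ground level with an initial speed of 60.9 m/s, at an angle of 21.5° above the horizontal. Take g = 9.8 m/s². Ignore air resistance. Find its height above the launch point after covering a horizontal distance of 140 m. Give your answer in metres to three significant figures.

25.2 m

vₓ = 60.90 cos 21.5° = 56.66 m/s; v_y0 = 60.90 sin 21.5° = 22.32 m/s.
At x = 140 m, t = x/vₓ = 140/56.66 = 2.471 s.
Height: y = v_y0 t − ½ g t² = 22.32 × 2.471 − 4.900 × 2.471² = 55.15 − 29.91 = 25.23 m.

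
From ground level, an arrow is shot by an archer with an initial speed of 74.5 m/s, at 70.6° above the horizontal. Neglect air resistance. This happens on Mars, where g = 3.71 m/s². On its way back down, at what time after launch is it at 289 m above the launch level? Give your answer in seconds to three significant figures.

33.2 s

vₓ = 74.50 cos 70.6° = 24.75 m/s; v_y0 = 74.50 sin 70.6° = 70.27 m/s.
Require v_y0 t − ½ g t² = 289, i.e. 1.855 t² − 70.27 t + 289 = 0.
Quadratic formula: t = (70.27 ± √2793.5) / 3.71 = (70.27 ± 52.85) / 3.71 → t = 4.694 s or 33.19 s.
The descending-branch root is 33.19 s.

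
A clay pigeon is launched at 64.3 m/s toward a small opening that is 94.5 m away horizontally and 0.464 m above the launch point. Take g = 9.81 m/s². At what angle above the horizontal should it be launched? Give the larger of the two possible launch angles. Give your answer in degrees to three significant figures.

83.5°

Trajectory: y = x tanθ − g x² (1 + tan²θ)/(2v₀²). With x = 94.5, y = 0.464, v₀ = 64.3, g = 9.81:
10.59 tan²θ − 94.5 tanθ + (11.06) = 0.
tanθ = [94.5 ± √(94.5² − 4 × 10.59 × (11.06))] / (2 × 10.59) = (94.5 ± 91.99) / 21.19, giving tanθ = 0.1186 or 8.801.
θ = 6.764° or 83.52°; the larger is 83.52°.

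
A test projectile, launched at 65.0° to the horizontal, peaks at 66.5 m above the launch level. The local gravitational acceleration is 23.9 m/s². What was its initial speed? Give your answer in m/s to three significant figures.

At the peak v_y = 0, so v_y0 = √(2gH) = √(2 × 23.9 × 66.5) = 56.38 m/s.
v_y0 = v₀ sin θ ⇒ v₀ = 56.38 / sin 65.0° = 62.21 m/s.

62.2 m/s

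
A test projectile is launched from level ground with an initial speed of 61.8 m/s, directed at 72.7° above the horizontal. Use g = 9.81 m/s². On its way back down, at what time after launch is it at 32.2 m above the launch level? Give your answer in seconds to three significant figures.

11.5 s

vₓ = 61.80 cos 72.7° = 18.38 m/s; v_y0 = 61.80 sin 72.7° = 59.00 m/s.
Set y = v_y0 t − ½ g t² = 32.2: 4.905 t² − 59.00 t + 32.2 = 0.
Quadratic formula: t = (59.00 ± √2849.7) / 9.81 = (59.00 ± 53.38) / 9.81 → t = 0.5730 s or 11.46 s.
The descending-branch root is 11.46 s.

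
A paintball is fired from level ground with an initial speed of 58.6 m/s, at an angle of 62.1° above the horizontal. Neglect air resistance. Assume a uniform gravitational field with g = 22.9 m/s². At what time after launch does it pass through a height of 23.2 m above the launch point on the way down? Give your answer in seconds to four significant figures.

Components: vₓ = 58.60 cos 62.1° = 27.42 m/s, v_y0 = 58.60 sin 62.1° = 51.79 m/s.
Require v_y0 t − ½ g t² = 23.2, i.e. 11.45 t² − 51.79 t + 23.2 = 0.
t = [51.79 ± √(51.79² − 2·22.9·23.2)] / 22.9 = (51.79 ± 40.24) / 22.9, so t = 0.5042 s or t = 4.019 s.
The descending-branch root is 4.019 s.

4.019 s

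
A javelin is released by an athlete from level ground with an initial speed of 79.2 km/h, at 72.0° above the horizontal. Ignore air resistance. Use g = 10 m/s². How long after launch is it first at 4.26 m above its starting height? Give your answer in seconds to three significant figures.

0.215 s

Convert: 79.2 km/h = 79.2/3.6 = 22.00 m/s.
vₓ = 22.00 cos 72.0° = 6.798 m/s; v_y0 = 22.00 sin 72.0° = 20.92 m/s.
Set y = v_y0 t − ½ g t² = 4.26: 5.000 t² − 20.92 t + 4.26 = 0.
t = [20.92 ± √(20.92² − 2·10.0·4.26)] / 10.0 = (20.92 ± 18.78) / 10.0, so t = 0.2146 s or t = 3.970 s.
The first (ascending) time is 0.2146 s.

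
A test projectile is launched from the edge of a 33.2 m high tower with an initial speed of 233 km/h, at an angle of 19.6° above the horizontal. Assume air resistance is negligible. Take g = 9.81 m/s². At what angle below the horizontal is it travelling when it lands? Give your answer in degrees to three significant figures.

28.8°

Convert: 233 km/h = 233/3.6 = 64.72 m/s.
Horizontal component vₓ = 64.72 cos 19.6° = 60.97 m/s; vertical v_y0 = 64.72 sin 19.6° = 21.71 m/s.
The projectile lands when y = 33.2 + (21.71) t − ½·9.81·t² = 0. Positive root: t = (21.71 + √(21.71² + 2·9.81·33.2)) / 9.81 = (21.71 + 33.51) / 9.81 = 5.629 s.
At impact: v_y = v_y0 − g t = −33.51 m/s; vₓ = 60.97 m/s.
Angle below horizontal: arctan(|v_y|/vₓ) = arctan(33.51/60.97) = 28.79°.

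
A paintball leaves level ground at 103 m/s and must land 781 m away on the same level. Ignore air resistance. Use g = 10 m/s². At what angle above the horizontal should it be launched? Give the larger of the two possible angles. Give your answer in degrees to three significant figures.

From R = (v₀²/g) sin 2θ: sin 2θ = 10.0 × 781 / 10609 = 0.7362.
2θ = 47.41° or 180° − 47.41° = 132.6°, so θ = 23.70° or 66.30°.
The larger angle is 66.30°.

66.3°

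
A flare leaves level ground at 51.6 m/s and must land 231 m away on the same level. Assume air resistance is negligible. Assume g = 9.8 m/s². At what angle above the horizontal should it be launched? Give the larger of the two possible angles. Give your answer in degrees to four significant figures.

Level-ground range R = v₀² sin(2θ)/g ⇒ sin(2θ) = gR/v₀² = 9.80 × 231 / 51.6² = 0.8502.
2θ = 58.24° or 180° − 58.24° = 121.8°, so θ = 29.12° or 60.88°.
The larger angle is 60.88°.

60.88°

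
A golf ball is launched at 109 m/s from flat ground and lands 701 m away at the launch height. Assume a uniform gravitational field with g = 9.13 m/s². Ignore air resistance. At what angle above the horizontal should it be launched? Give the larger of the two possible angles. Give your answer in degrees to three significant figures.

73.7°

R = v₀² sin 2θ / g gives sin 2θ = gR/v₀² = 9.13·701/109² = 0.5387.
2θ = 32.59° or 180° − 32.59° = 147.4°, so θ = 16.30° or 73.70°.
The larger angle is 73.70°.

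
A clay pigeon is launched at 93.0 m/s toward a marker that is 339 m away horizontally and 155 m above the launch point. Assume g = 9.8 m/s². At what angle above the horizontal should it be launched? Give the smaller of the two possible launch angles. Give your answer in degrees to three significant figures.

37.2°

Trajectory: y = x tanθ − g x² (1 + tan²θ)/(2v₀²). With x = 339, y = 155, v₀ = 93.0, g = 9.80:
65.11 tan²θ − 339 tanθ + (220.1) = 0.
tanθ = [339 ± √(339² − 4 × 65.11 × (220.1))] / (2 × 65.11) = (339 ± 240.0) / 130.2, giving tanθ = 0.7603 or 4.446.
θ = 37.25° or 77.33°; the smaller is 37.25°.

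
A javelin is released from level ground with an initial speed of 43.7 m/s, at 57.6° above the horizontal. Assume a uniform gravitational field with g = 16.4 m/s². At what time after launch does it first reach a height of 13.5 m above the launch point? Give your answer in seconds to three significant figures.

0.402 s

Resolve: vₓ = 43.70 cos 57.6° = 23.42 m/s and v_y0 = 43.70 sin 57.6° = 36.90 m/s.
Require v_y0 t − ½ g t² = 13.5, i.e. 8.200 t² − 36.90 t + 13.5 = 0.
t = [36.90 ± √(36.90² − 2·16.4·13.5)] / 16.4 = (36.90 ± 30.31) / 16.4, so t = 0.4018 s or t = 4.098 s.
The first (ascending) time is 0.4018 s.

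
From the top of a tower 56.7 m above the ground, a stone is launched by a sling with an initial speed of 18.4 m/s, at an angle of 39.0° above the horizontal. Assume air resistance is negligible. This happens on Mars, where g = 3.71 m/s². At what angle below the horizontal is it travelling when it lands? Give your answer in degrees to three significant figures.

58.7°

Components: vₓ = 18.40 cos 39.0° = 14.30 m/s, v_y0 = 18.40 sin 39.0° = 11.58 m/s.
Vertical motion (up positive, ground at y = 0): 1.855 t² − (11.58) t − 56.7 = 0, so t = (11.58 + √(11.58² + 2·3.71·56.7)) / 3.71 = (11.58 + 23.55) / 3.71 = 9.470 s.
At impact: v_y = v_y0 − g t = −23.55 m/s; vₓ = 14.30 m/s.
Angle below horizontal: arctan(|v_y|/vₓ) = arctan(23.55/14.30) = 58.74°.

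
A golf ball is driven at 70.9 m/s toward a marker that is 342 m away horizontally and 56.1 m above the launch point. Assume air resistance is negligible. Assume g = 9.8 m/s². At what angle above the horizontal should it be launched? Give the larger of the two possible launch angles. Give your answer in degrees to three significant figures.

Trajectory: y = x tanθ − g x² (1 + tan²θ)/(2v₀²). With x = 342, y = 56.1, v₀ = 70.9, g = 9.80:
114.0 tan²θ − 342 tanθ + (170.1) = 0.
tanθ = [342 ± √(342² − 4 × 114.0 × (170.1))] / (2 × 114.0) = (342 ± 198.5) / 228.0, giving tanθ = 0.6295 or 2.370.
θ = 32.19° or 67.12°; the larger is 67.12°.

67.1°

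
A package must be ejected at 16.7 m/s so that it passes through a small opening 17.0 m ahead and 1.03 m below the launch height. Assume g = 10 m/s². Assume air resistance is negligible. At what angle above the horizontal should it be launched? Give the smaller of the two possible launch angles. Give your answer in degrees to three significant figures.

Trajectory: y = x tanθ − g x² (1 + tan²θ)/(2v₀²). With x = 17.0, y = −1.03, v₀ = 16.7, g = 10.0:
5.181 tan²θ − 17.0 tanθ + (4.151) = 0.
tanθ = [17.0 ± √(17.0² − 4 × 5.181 × (4.151))] / (2 × 5.181) = (17.0 ± 14.25) / 10.36, giving tanθ = 0.2657 or 3.015.
θ = 14.88° or 71.65°; the smaller is 14.88°.

14.9°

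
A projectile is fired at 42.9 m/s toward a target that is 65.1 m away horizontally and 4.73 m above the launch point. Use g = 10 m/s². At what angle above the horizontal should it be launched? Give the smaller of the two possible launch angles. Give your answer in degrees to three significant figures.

Trajectory: y = x tanθ − g x² (1 + tan²θ)/(2v₀²). With x = 65.1, y = 4.73, v₀ = 42.9, g = 10.0:
11.51 tan²θ − 65.1 tanθ + (16.24) = 0.
tanθ = [65.1 ± √(65.1² − 4 × 11.51 × (16.24))] / (2 × 11.51) = (65.1 ± 59.08) / 23.03, giving tanθ = 0.2616 or 5.392.
θ = 14.66° or 79.49°; the smaller is 14.66°.

14.7°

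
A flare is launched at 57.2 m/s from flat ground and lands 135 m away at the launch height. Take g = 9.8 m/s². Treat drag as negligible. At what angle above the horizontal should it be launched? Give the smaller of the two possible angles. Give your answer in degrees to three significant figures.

R = v₀² sin 2θ / g gives sin 2θ = gR/v₀² = 9.80·135/57.2² = 0.4044.
2θ = 23.85° or 180° − 23.85° = 156.1°, so θ = 11.93° or 78.07°.
The smaller angle is 11.93°.

11.9°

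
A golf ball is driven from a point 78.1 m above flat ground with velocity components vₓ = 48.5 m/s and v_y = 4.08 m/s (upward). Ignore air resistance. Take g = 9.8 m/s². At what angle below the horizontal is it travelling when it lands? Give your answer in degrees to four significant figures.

39.04°

With up positive and y = 0 at the ground: y(t) = 78.1 + (4.080) t − 4.900 t². Setting y = 0 and taking the positive root: t = [4.080 + √(4.080² + 2·9.80·78.1)] / 9.80 = (4.080 + 39.34) / 9.80 = 4.430 s.
At impact: v_y = v_y0 − g t = −39.34 m/s; vₓ = 48.50 m/s.
Angle below horizontal: arctan(|v_y|/vₓ) = arctan(39.34/48.50) = 39.04°.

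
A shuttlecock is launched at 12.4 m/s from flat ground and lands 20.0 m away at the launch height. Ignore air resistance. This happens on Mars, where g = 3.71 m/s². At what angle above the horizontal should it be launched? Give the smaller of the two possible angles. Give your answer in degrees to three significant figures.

Level-ground range R = v₀² sin(2θ)/g ⇒ sin(2θ) = gR/v₀² = 3.71 × 20.0 / 12.4² = 0.4826.
2θ = 28.85° or 180° − 28.85° = 151.1°, so θ = 14.43° or 75.57°.
The smaller angle is 14.43°.

14.4°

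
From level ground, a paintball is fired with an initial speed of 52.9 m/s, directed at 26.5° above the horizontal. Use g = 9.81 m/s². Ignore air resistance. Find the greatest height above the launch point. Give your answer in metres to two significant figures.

28 m

Horizontal component vₓ = 52.90 cos 26.5° = 47.34 m/s; vertical v_y0 = 52.90 sin 26.5° = 23.60 m/s.
At the apex v_y = 0, so H = v_y0²/(2g) = 23.60²/19.62 = 28.40 m.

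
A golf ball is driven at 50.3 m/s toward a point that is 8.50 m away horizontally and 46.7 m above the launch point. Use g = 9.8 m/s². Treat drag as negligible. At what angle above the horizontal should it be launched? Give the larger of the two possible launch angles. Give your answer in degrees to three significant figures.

Trajectory: y = x tanθ − g x² (1 + tan²θ)/(2v₀²). With x = 8.50, y = 46.7, v₀ = 50.3, g = 9.80:
0.1399 tan²θ − 8.50 tanθ + (46.84) = 0.
tanθ = [8.50 ± √(8.50² − 4 × 0.1399 × (46.84))] / (2 × 0.1399) = (8.50 ± 6.785) / 0.2799, giving tanθ = 6.129 or 54.62.
θ = 80.73° or 88.95°; the larger is 88.95°.

89.0°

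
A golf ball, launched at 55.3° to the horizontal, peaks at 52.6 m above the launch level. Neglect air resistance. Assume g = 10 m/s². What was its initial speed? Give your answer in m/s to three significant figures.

39.5 m/s

At the peak v_y = 0, so v_y0 = √(2gH) = √(2 × 10.0 × 52.6) = 32.43 m/s.
v_y0 = v₀ sin θ ⇒ v₀ = 32.43 / sin 55.3° = 39.45 m/s.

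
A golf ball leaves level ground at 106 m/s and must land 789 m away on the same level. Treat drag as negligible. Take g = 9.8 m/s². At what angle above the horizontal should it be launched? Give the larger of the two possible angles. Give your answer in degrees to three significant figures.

68.3°

From R = (v₀²/g) sin 2θ: sin 2θ = 9.80 × 789 / 11236 = 0.6882.
2θ = 43.48° or 180° − 43.48° = 136.5°, so θ = 21.74° or 68.26°.
The larger angle is 68.26°.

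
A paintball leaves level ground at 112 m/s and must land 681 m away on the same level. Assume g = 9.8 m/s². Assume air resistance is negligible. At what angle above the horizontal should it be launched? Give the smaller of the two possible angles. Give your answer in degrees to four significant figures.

16.07°

From R = (v₀²/g) sin 2θ: sin 2θ = 9.80 × 681 / 12544 = 0.5320.
2θ = 32.14° or 180° − 32.14° = 147.9°, so θ = 16.07° or 73.93°.
The smaller angle is 16.07°.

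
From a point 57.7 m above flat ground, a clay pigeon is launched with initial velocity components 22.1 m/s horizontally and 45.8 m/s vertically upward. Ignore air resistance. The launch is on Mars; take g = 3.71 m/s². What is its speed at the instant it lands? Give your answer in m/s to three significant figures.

Vertical motion (up positive, ground at y = 0): 1.855 t² − (45.80) t − 57.7 = 0, so t = (45.80 + √(45.80² + 2·3.71·57.7)) / 3.71 = (45.80 + 50.26) / 3.71 = 25.89 s.
Vertical velocity at impact: v_y = v_y0 − g t = 45.80 − 3.71 × 25.89 = −50.26 m/s.
Speed: |v| = √(vₓ² + v_y²) = √(22.10² + 50.26²) = 54.90 m/s.

54.9 m/s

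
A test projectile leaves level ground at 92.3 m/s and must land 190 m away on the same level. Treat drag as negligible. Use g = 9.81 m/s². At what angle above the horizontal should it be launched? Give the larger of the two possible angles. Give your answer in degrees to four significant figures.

83.68°

Level-ground range R = v₀² sin(2θ)/g ⇒ sin(2θ) = gR/v₀² = 9.81 × 190 / 92.3² = 0.2188.
2θ = 12.64° or 180° − 12.64° = 167.4°, so θ = 6.319° or 83.68°.
The larger angle is 83.68°.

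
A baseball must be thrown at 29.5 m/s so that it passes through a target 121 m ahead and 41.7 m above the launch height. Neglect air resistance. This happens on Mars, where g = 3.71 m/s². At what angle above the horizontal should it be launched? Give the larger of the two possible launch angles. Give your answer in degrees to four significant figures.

72.29°

Trajectory: y = x tanθ − g x² (1 + tan²θ)/(2v₀²). With x = 121, y = 41.7, v₀ = 29.5, g = 3.71:
31.21 tan²θ − 121 tanθ + (72.91) = 0.
tanθ = [121 ± √(121² − 4 × 31.21 × (72.91))] / (2 × 31.21) = (121 ± 74.43) / 62.42, giving tanθ = 0.7461 or 3.131.
θ = 36.73° or 72.29°; the larger is 72.29°.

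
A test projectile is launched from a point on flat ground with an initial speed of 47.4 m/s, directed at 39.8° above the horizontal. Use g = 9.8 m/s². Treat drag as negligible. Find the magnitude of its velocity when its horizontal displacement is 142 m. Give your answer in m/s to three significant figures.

vₓ = 47.40 cos 39.8° = 36.42 m/s; v_y0 = 47.40 sin 39.8° = 30.34 m/s.
Time to reach x = 142 m: t = x/vₓ = 142/36.42 = 3.899 s.
Vertical velocity there: v_y = v_y0 − g t = 30.34 − 9.80 × 3.899 = −7.872 m/s.
Speed: √(vₓ² + v_y²) = √(36.42² + 7.872²) = 37.26 m/s.

37.3 m/s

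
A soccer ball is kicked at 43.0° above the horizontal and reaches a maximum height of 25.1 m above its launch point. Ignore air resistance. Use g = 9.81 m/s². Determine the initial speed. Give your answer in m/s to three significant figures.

32.5 m/s

At the peak v_y = 0, so v_y0 = √(2gH) = √(2 × 9.81 × 25.1) = 22.19 m/s.
v_y0 = v₀ sin θ ⇒ v₀ = 22.19 / sin 43.0° = 32.54 m/s.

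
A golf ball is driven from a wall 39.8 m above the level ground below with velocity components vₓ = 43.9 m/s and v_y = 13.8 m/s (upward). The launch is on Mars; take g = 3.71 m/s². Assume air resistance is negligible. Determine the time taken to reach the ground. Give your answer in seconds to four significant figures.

Vertical motion (up positive, ground at y = 0): 1.855 t² − (13.80) t − 39.8 = 0, so t = (13.80 + √(13.80² + 2·3.71·39.8)) / 3.71 = (13.80 + 22.04) / 3.71 = 9.660 s.

9.660 s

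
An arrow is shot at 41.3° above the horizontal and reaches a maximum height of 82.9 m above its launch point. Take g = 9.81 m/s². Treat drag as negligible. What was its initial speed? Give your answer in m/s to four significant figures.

At the peak v_y = 0, so v_y0 = √(2gH) = √(2 × 9.81 × 82.9) = 40.33 m/s.
v_y0 = v₀ sin θ ⇒ v₀ = 40.33 / sin 41.3° = 61.11 m/s.

61.11 m/s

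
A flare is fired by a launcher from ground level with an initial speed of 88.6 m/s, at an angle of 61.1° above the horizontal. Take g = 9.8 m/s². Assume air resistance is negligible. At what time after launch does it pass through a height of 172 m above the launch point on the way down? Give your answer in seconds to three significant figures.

13.2 s

Resolve: vₓ = 88.60 cos 61.1° = 42.82 m/s and v_y0 = 88.60 sin 61.1° = 77.57 m/s.
Set y = v_y0 t − ½ g t² = 172: 4.900 t² − 77.57 t + 172 = 0.
Quadratic formula: t = (77.57 ± √2645.3) / 9.80 = (77.57 ± 51.43) / 9.80 → t = 2.667 s or 13.16 s.
The descending-branch root is 13.16 s.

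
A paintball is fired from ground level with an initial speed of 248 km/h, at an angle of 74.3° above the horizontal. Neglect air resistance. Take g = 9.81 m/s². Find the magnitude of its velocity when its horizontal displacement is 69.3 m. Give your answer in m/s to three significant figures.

35.2 m/s

Convert: 248 km/h = 248/3.6 = 68.89 m/s.
Components: vₓ = 68.89 cos 74.3° = 18.64 m/s, v_y0 = 68.89 sin 74.3° = 66.32 m/s.
At x = 69.3 m, t = x/vₓ = 69.3/18.64 = 3.718 s.
Vertical velocity there: v_y = v_y0 − g t = 66.32 − 9.81 × 3.718 = 29.85 m/s.
Speed: √(vₓ² + v_y²) = √(18.64² + 29.85²) = 35.19 m/s.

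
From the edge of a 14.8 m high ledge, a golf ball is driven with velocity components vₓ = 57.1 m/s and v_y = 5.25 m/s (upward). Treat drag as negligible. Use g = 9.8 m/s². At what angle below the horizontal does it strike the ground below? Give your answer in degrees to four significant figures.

17.33°

Vertical motion (up positive, ground at y = 0): 4.900 t² − (5.250) t − 14.8 = 0, so t = (5.250 + √(5.250² + 2·9.80·14.8)) / 9.80 = (5.250 + 17.82) / 9.80 = 2.354 s.
At impact: v_y = v_y0 − g t = −17.82 m/s; vₓ = 57.10 m/s.
Angle below horizontal: arctan(|v_y|/vₓ) = arctan(17.82/57.10) = 17.33°.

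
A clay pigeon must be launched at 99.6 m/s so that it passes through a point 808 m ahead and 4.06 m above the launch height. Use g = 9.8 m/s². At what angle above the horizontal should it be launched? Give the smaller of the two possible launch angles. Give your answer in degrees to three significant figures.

26.9°

Trajectory: y = x tanθ − g x² (1 + tan²θ)/(2v₀²). With x = 808, y = 4.06, v₀ = 99.6, g = 9.80:
322.5 tan²θ − 808 tanθ + (326.5) = 0.
tanθ = [808 ± √(808² − 4 × 322.5 × (326.5))] / (2 × 322.5) = (808 ± 481.3) / 645.0, giving tanθ = 0.5065 or 1.999.
θ = 26.86° or 63.42°; the smaller is 26.86°.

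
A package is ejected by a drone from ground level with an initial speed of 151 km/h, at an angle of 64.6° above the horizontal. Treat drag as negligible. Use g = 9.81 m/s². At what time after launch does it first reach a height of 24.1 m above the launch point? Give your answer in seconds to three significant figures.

Convert: 151 km/h = 151/3.6 = 41.94 m/s.
Resolve: vₓ = 41.94 cos 64.6° = 17.99 m/s and v_y0 = 41.94 sin 64.6° = 37.89 m/s.
Set y = v_y0 t − ½ g t² = 24.1: 4.905 t² − 37.89 t + 24.1 = 0.
Quadratic formula: t = (37.89 ± √962.80) / 9.81 = (37.89 ± 31.03) / 9.81 → t = 0.6994 s or 7.025 s.
The first (ascending) time is 0.6994 s.

0.699 s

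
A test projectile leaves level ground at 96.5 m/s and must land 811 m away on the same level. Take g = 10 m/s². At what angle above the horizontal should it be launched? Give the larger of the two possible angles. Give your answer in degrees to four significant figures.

59.72°

R = v₀² sin 2θ / g gives sin 2θ = gR/v₀² = 10.0·811/96.5² = 0.8709.
2θ = 60.56° or 180° − 60.56° = 119.4°, so θ = 30.28° or 59.72°.
The larger angle is 59.72°.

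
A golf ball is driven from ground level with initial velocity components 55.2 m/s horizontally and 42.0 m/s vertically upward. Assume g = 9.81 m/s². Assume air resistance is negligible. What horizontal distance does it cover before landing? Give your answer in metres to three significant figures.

473 m

Time aloft: T = 2 v_y0 / g = 2 × 42.00 / 9.81 = 8.563 s.
Horizontal distance R = vₓ T = 55.20 × 8.563 = 472.7 m.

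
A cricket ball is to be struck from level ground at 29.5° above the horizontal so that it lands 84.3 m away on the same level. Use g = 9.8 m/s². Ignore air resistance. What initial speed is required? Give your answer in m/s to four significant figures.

On level ground R = v₀² sin 2θ / g ⇒ v₀ = √(gR / sin 2θ).
v₀ = √(9.80 × 84.3 / sin 59.00°) = √(826.1 / 0.8572) = √963.80 = 31.05 m/s.

31.05 m/s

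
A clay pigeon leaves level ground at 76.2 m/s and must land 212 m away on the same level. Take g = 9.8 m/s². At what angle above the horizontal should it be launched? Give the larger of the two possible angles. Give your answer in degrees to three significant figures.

79.5°

R = v₀² sin 2θ / g gives sin 2θ = gR/v₀² = 9.80·212/76.2² = 0.3578.
2θ = 20.97° or 180° − 20.97° = 159.0°, so θ = 10.48° or 79.52°.
The larger angle is 79.52°.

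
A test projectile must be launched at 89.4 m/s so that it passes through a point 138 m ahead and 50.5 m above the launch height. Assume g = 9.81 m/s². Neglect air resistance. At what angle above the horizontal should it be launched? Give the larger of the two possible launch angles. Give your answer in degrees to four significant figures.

Trajectory: y = x tanθ − g x² (1 + tan²θ)/(2v₀²). With x = 138, y = 50.5, v₀ = 89.4, g = 9.81:
11.69 tan²θ − 138 tanθ + (62.19) = 0.
tanθ = [138 ± √(138² − 4 × 11.69 × (62.19))] / (2 × 11.69) = (138 ± 127.0) / 23.38, giving tanθ = 0.4693 or 11.34.
θ = 25.14° or 84.96°; the larger is 84.96°.

84.96°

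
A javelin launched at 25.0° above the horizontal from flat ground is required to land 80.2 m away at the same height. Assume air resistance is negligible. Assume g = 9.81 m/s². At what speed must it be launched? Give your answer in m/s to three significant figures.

From R = (v₀² / g) sin 2θ: v₀ = √(gR / sin 2θ).
v₀ = √(9.81 × 80.2 / sin 50.00°) = √(786.8 / 0.7660) = √1027.0 = 32.05 m/s.

32.0 m/s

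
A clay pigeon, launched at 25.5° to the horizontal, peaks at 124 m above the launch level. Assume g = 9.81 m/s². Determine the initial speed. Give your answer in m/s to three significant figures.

At the peak v_y = 0, so v_y0 = √(2gH) = √(2 × 9.81 × 124) = 49.32 m/s.
v_y0 = v₀ sin θ ⇒ v₀ = 49.32 / sin 25.5° = 114.6 m/s.

115 m/s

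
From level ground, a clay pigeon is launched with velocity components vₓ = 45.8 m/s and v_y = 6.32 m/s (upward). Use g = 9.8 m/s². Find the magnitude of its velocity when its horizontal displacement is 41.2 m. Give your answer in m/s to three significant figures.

x = vₓ t ⇒ t = 41.2/45.80 = 0.8996 s.
Vertical velocity there: v_y = v_y0 − g t = 6.320 − 9.80 × 0.8996 = −2.496 m/s.
Speed: √(vₓ² + v_y²) = √(45.80² + 2.496²) = 45.87 m/s.

45.9 m/s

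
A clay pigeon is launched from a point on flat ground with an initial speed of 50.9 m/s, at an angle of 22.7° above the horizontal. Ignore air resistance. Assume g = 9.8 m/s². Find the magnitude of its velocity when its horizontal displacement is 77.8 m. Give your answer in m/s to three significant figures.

47.1 m/s

Resolve: vₓ = 50.90 cos 22.7° = 46.96 m/s and v_y0 = 50.90 sin 22.7° = 19.64 m/s.
Time to reach x = 77.8 m: t = x/vₓ = 77.8/46.96 = 1.657 s.
Vertical velocity there: v_y = v_y0 − g t = 19.64 − 9.80 × 1.657 = 3.406 m/s.
Speed: √(vₓ² + v_y²) = √(46.96² + 3.406²) = 47.08 m/s.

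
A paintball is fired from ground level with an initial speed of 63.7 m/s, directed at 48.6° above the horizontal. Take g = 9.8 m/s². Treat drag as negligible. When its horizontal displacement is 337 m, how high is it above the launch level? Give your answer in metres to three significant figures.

vₓ = 63.70 cos 48.6° = 42.13 m/s; v_y0 = 63.70 sin 48.6° = 47.78 m/s.
At x = 337 m, t = x/vₓ = 337/42.13 = 8.000 s.
Height: y = v_y0 t − ½ g t² = 47.78 × 8.000 − 4.900 × 8.000² = 382.3 − 313.6 = 68.66 m.

68.7 m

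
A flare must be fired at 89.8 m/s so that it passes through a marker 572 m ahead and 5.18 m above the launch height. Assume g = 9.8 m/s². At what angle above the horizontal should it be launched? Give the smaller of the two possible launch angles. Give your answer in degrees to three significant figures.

Trajectory: y = x tanθ − g x² (1 + tan²θ)/(2v₀²). With x = 572, y = 5.18, v₀ = 89.8, g = 9.80:
198.8 tan²θ − 572 tanθ + (204.0) = 0.
tanθ = [572 ± √(572² − 4 × 198.8 × (204.0))] / (2 × 198.8) = (572 ± 406.2) / 397.6, giving tanθ = 0.4171 or 2.460.
θ = 22.64° or 67.88°; the smaller is 22.64°.

22.6°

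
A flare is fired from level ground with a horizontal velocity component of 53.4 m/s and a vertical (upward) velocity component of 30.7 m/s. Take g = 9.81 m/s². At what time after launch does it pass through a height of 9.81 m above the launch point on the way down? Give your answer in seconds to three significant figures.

5.92 s

Height y(t) = 30.70 t − 4.905 t² = 9.81 gives 4.905 t² − 30.70 t + 9.81 = 0.
Quadratic formula: t = (30.70 ± √750.02) / 9.81 = (30.70 ± 27.39) / 9.81 → t = 0.3378 s or 5.921 s.
The descending-branch root is 5.921 s.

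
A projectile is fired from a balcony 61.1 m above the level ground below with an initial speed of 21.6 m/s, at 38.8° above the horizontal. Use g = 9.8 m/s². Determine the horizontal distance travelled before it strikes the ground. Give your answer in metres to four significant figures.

87.08 m

Horizontal component vₓ = 21.60 cos 38.8° = 16.83 m/s; vertical v_y0 = 21.60 sin 38.8° = 13.53 m/s.
With up positive and y = 0 at the ground: y(t) = 61.1 + (13.53) t − 4.900 t². Setting y = 0 and taking the positive root: t = [13.53 + √(13.53² + 2·9.80·61.1)] / 9.80 = (13.53 + 37.16) / 9.80 = 5.173 s.
Horizontal distance: R = vₓ t = 16.83 × 5.173 = 87.08 m.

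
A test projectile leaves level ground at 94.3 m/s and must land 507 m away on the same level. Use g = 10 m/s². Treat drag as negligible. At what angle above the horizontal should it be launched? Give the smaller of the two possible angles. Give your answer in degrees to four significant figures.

17.38°

Level-ground range R = v₀² sin(2θ)/g ⇒ sin(2θ) = gR/v₀² = 10.0 × 507 / 94.3² = 0.5701.
2θ = 34.76° or 180° − 34.76° = 145.2°, so θ = 17.38° or 72.62°.
The smaller angle is 17.38°.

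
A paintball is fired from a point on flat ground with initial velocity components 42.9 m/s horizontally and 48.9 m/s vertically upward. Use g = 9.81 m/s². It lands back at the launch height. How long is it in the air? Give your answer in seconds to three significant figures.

9.97 s

Landing at launch height ⇒ T = 2 v_y0 / g = 2 × 48.90 / 9.81 = 9.969 s.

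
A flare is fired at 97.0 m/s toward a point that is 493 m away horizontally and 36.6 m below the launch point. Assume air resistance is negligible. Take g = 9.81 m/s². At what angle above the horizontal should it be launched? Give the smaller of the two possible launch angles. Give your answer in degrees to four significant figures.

10.88°

Trajectory: y = x tanθ − g x² (1 + tan²θ)/(2v₀²). With x = 493, y = −36.6, v₀ = 97.0, g = 9.81:
126.7 tan²θ − 493 tanθ + (90.10) = 0.
tanθ = [493 ± √(493² − 4 × 126.7 × (90.10))] / (2 × 126.7) = (493 ± 444.3) / 253.4, giving tanθ = 0.1923 or 3.699.
θ = 10.88° or 74.87°; the smaller is 10.88°.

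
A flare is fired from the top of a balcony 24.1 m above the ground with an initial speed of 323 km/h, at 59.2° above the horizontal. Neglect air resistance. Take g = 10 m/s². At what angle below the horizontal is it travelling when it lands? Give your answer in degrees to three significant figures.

60.2°

Convert: 323 km/h = 323/3.6 = 89.72 m/s.
vₓ = 89.72 cos 59.2° = 45.94 m/s; v_y0 = 89.72 sin 59.2° = 77.07 m/s.
With up positive and y = 0 at the ground: y(t) = 24.1 + (77.07) t − 5.000 t². Setting y = 0 and taking the positive root: t = [77.07 + √(77.07² + 2·10.0·24.1)] / 10.0 = (77.07 + 80.13) / 10.0 = 15.72 s.
At impact: v_y = v_y0 − g t = −80.13 m/s; vₓ = 45.94 m/s.
Angle below horizontal: arctan(|v_y|/vₓ) = arctan(80.13/45.94) = 60.17°.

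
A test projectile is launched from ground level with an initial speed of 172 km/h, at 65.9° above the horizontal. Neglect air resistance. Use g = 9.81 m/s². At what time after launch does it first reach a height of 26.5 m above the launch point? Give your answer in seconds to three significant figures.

Convert: 172 km/h = 172/3.6 = 47.78 m/s.
Components: vₓ = 47.78 cos 65.9° = 19.51 m/s, v_y0 = 47.78 sin 65.9° = 43.61 m/s.
Require v_y0 t − ½ g t² = 26.5, i.e. 4.905 t² − 43.61 t + 26.5 = 0.
Quadratic formula: t = (43.61 ± √1382.2) / 9.81 = (43.61 ± 37.18) / 9.81 → t = 0.6560 s or 8.236 s.
The first (ascending) time is 0.6560 s.

0.656 s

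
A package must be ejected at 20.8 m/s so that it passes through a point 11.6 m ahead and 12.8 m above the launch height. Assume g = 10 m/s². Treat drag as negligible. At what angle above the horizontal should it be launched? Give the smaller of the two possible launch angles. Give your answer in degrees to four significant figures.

57.45°

Trajectory: y = x tanθ − g x² (1 + tan²θ)/(2v₀²). With x = 11.6, y = 12.8, v₀ = 20.8, g = 10.0:
1.555 tan²θ − 11.6 tanθ + (14.36) = 0.
tanθ = [11.6 ± √(11.6² − 4 × 1.555 × (14.36))] / (2 × 1.555) = (11.6 ± 6.728) / 3.110, giving tanθ = 1.566 or 5.893.
θ = 57.45° or 80.37°; the smaller is 57.45°.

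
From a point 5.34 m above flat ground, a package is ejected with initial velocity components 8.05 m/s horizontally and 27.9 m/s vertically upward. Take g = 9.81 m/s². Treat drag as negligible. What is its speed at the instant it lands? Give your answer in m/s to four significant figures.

Vertical motion (up positive, ground at y = 0): 4.905 t² − (27.90) t − 5.34 = 0, so t = (27.90 + √(27.90² + 2·9.81·5.34)) / 9.81 = (27.90 + 29.72) / 9.81 = 5.873 s.
Vertical velocity at impact: v_y = v_y0 − g t = 27.90 − 9.81 × 5.873 = −29.72 m/s.
Speed: |v| = √(vₓ² + v_y²) = √(8.050² + 29.72²) = 30.79 m/s.

30.79 m/s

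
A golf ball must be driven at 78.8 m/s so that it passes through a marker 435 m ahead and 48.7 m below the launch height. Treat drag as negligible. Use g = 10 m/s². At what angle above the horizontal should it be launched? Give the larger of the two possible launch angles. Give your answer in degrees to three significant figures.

68.9°

Trajectory: y = x tanθ − g x² (1 + tan²θ)/(2v₀²). With x = 435, y = −48.7, v₀ = 78.8, g = 10.0:
152.4 tan²θ − 435 tanθ + (103.7) = 0.
tanθ = [435 ± √(435² − 4 × 152.4 × (103.7))] / (2 × 152.4) = (435 ± 355.0) / 304.7, giving tanθ = 0.2624 or 2.592.
θ = 14.71° or 68.91°; the larger is 68.91°.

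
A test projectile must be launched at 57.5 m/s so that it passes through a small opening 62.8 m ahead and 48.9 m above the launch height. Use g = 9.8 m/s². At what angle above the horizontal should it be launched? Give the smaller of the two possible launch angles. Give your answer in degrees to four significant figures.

Trajectory: y = x tanθ − g x² (1 + tan²θ)/(2v₀²). With x = 62.8, y = 48.9, v₀ = 57.5, g = 9.80:
5.845 tan²θ − 62.8 tanθ + (54.74) = 0.
tanθ = [62.8 ± √(62.8² − 4 × 5.845 × (54.74))] / (2 × 5.845) = (62.8 ± 51.61) / 11.69, giving tanθ = 0.9570 or 9.787.
θ = 43.74° or 84.17°; the smaller is 43.74°.

43.74°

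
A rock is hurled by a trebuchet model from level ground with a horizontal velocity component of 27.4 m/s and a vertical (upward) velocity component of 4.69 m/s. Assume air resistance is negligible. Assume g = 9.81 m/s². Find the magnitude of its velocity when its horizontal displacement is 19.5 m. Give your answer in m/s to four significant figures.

Time to reach x = 19.5 m: t = x/vₓ = 19.5/27.40 = 0.7117 s.
Vertical velocity there: v_y = v_y0 − g t = 4.690 − 9.81 × 0.7117 = −2.292 m/s.
Speed: √(vₓ² + v_y²) = √(27.40² + 2.292²) = 27.50 m/s.

27.50 m/s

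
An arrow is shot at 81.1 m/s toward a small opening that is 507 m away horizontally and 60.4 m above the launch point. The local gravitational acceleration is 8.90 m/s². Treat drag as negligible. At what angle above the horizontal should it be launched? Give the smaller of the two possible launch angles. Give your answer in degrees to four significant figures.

Trajectory: y = x tanθ − g x² (1 + tan²θ)/(2v₀²). With x = 507, y = 60.4, v₀ = 81.1, g = 8.90:
173.9 tan²θ − 507 tanθ + (234.3) = 0.
tanθ = [507 ± √(507² − 4 × 173.9 × (234.3))] / (2 × 173.9) = (507 ± 306.7) / 347.8, giving tanθ = 0.5759 or 2.339.
θ = 29.94° or 66.85°; the smaller is 29.94°.

29.94°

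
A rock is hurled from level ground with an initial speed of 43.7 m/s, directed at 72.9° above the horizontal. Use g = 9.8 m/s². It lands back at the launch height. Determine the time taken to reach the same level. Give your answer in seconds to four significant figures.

Components: vₓ = 43.70 cos 72.9° = 12.85 m/s, v_y0 = 43.70 sin 72.9° = 41.77 m/s.
Time of flight on level ground: T = 2 v_y0 / g = 2 × 41.77 / 9.80 = 8.524 s.

8.524 s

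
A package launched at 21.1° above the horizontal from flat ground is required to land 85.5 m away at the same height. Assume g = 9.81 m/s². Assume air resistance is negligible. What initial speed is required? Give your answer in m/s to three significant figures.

35.3 m/s

On level ground R = v₀² sin 2θ / g ⇒ v₀ = √(gR / sin 2θ).
v₀ = √(9.81 × 85.5 / sin 42.20°) = √(838.8 / 0.6717) = √1248.7 = 35.34 m/s.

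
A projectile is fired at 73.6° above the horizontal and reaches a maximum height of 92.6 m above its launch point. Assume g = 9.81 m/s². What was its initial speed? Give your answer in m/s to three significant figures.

At the peak v_y = 0, so v_y0 = √(2gH) = √(2 × 9.81 × 92.6) = 42.62 m/s.
v_y0 = v₀ sin θ ⇒ v₀ = 42.62 / sin 73.6° = 44.43 m/s.

44.4 m/s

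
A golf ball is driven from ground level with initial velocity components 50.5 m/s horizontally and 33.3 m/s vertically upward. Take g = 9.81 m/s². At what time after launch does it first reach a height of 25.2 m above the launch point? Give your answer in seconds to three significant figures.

0.868 s

Set y = v_y0 t − ½ g t² = 25.2: 4.905 t² − 33.30 t + 25.2 = 0.
t = [33.30 ± √(33.30² − 2·9.81·25.2)] / 9.81 = (33.30 ± 24.79) / 9.81, so t = 0.8676 s or t = 5.921 s.
The first (ascending) time is 0.8676 s.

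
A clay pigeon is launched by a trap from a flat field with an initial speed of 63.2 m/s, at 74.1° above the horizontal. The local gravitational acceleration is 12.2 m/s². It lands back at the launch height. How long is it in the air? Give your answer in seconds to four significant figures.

9.964 s

Resolve: vₓ = 63.20 cos 74.1° = 17.31 m/s and v_y0 = 63.20 sin 74.1° = 60.78 m/s.
Time of flight on level ground: T = 2 v_y0 / g = 2 × 60.78 / 12.2 = 9.964 s.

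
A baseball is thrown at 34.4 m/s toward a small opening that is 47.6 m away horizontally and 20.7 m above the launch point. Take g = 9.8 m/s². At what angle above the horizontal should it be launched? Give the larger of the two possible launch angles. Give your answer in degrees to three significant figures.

Trajectory: y = x tanθ − g x² (1 + tan²θ)/(2v₀²). With x = 47.6, y = 20.7, v₀ = 34.4, g = 9.80:
9.382 tan²θ − 47.6 tanθ + (30.08) = 0.
tanθ = [47.6 ± √(47.6² − 4 × 9.382 × (30.08))] / (2 × 9.382) = (47.6 ± 33.72) / 18.76, giving tanθ = 0.7399 or 4.334.
θ = 36.50° or 77.01°; the larger is 77.01°.

77.0°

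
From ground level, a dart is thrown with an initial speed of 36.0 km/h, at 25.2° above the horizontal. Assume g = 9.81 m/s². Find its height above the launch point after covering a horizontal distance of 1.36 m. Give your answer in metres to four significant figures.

Convert: 36.0 km/h = 36.0/3.6 = 10.00 m/s.
vₓ = 10.00 cos 25.2° = 9.048 m/s; v_y0 = 10.00 sin 25.2° = 4.258 m/s.
x = vₓ t ⇒ t = 1.36/9.048 = 0.1503 s.
Height: y = v_y0 t − ½ g t² = 4.258 × 0.1503 − 4.905 × 0.1503² = 0.6400 − 0.1108 = 0.5292 m.

0.5292 m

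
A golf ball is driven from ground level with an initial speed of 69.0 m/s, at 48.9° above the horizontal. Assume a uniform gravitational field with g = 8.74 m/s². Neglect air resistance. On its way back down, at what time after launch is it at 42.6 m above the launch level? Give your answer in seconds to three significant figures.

Horizontal component vₓ = 69.00 cos 48.9° = 45.36 m/s; vertical v_y0 = 69.00 sin 48.9° = 52.00 m/s.
Height y(t) = 52.00 t − 4.370 t² = 42.6 gives 4.370 t² − 52.00 t + 42.6 = 0.
t = [52.00 ± √(52.00² − 2·8.74·42.6)] / 8.74 = (52.00 ± 44.26) / 8.74, so t = 0.8851 s or t = 11.01 s.
The descending-branch root is 11.01 s.

11.0 s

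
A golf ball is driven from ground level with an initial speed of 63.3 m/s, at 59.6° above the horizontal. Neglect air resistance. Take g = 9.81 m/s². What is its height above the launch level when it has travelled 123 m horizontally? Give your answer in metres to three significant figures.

137 m

Resolve: vₓ = 63.30 cos 59.6° = 32.03 m/s and v_y0 = 63.30 sin 59.6° = 54.60 m/s.
Time to reach x = 123 m: t = x/vₓ = 123/32.03 = 3.840 s.
Height: y = v_y0 t − ½ g t² = 54.60 × 3.840 − 4.905 × 3.840² = 209.6 − 72.32 = 137.3 m.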